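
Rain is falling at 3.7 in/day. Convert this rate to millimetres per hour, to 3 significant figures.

3.92 mm/hour

3.7 in/day × 25.4 mm/in × 0.0416667 day/hour = 3.92 mm/hour.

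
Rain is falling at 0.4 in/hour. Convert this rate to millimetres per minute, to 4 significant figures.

0.4 in/hour × 25.4 mm/in × 0.0166667 hour/minute = 0.1693 mm/minute.

0.1693 mm/minute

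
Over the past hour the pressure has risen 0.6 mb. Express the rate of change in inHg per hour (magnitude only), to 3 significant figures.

0.0177 inHg per hour

0.6 mb / 1 h × 0.02953 inHg/mb = 0.0177 inHg/h.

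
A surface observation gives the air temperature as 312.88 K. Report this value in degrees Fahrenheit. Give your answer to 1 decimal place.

First to °C: 39.73 °C.
Then to °F: 103.5 °F.

103.5 °F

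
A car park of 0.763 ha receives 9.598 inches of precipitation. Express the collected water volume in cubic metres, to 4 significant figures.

1860 cubic metres

Depth: 9.598 in × 25.4 = 243.7892 mm.
Area: 0.763 ha = 7630 m².
1 mm over 1 m² is 1 L, so volume = 243.7892 × 7630 = 1860111.6 L = 1860 m³.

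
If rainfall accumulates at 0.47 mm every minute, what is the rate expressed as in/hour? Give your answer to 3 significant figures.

1.11 in/hour

0.47 mm/minute × 0.0393701 in/mm × 60 minute/hour = 1.11 in/hour.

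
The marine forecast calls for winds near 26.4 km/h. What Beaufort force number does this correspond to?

26.4 km/h = 7.3 m/s, which is Beaufort 4 (moderate breeze, 5.5–7.9 m/s).

Beaufort force 4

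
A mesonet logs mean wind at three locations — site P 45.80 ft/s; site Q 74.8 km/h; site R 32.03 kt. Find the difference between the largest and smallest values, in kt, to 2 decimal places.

site P: 45.80 ft/s = 27.1358 kt.
site Q: 74.8 km/h = 40.3888 kt.
Spread: 40.3888 − 27.1358 = 13.25 kt.

13.25 kt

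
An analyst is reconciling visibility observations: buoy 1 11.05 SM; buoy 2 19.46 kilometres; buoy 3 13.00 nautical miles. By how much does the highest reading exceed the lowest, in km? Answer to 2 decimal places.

buoy 1: 11.05 SM = 17.7833 km.
buoy 3: 13.00 nmi = 24.0760 km.
Spread: 24.0760 − 17.7833 = 6.29 km.

6.29 km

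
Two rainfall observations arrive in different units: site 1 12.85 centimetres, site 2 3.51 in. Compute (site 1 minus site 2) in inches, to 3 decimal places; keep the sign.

site 1: 12.85 cm = 5.05906 in.
Difference: 5.05906 − 3.51000 = 1.549 in.

1.549 in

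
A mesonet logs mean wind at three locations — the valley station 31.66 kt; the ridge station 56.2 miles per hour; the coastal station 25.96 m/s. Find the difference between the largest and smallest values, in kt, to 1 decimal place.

18.8 kt

the ridge station: 56.2 mph = 48.836 kt.
the coastal station: 25.96 m/s = 50.462 kt.
Spread: 50.462 − 31.660 = 18.8 kt.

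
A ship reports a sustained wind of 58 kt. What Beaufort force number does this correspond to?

58 kt lies in the Beaufort 11 band (violent storm, 56–63 kt).

Beaufort force 11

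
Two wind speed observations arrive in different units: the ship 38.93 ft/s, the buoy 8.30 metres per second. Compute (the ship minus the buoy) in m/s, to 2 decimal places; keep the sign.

3.57 m/s

the ship: 38.93 ft/s = 11.8659 m/s.
Difference: 11.8659 − 8.3000 = 3.57 m/s.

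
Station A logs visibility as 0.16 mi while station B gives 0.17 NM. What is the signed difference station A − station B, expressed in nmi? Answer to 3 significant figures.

station A: 0.16 SM = 0.139036 nmi.
Difference: 0.139036 − 0.170000 = -0.0310 nmi.

-0.0310 nmi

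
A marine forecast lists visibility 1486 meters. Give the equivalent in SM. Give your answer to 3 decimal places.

1 m = 0.000621371 SM, so 1486 × 0.000621371 = 0.923 SM.

0.923 SM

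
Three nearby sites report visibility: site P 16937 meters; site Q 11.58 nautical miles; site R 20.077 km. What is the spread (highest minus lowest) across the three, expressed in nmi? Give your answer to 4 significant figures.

2.435 nmi

site P: 16937 m = 9.14525 nmi.
site R: 20.077 km = 10.84071 nmi.
Spread: 11.58000 − 9.14525 = 2.435 nmi.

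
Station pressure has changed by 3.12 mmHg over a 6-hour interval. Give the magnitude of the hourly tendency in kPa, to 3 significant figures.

3.12 mmHg / 6 h × 0.133322 kPa/mmHg = 0.0693 kPa/h.

0.0693 kPa per hour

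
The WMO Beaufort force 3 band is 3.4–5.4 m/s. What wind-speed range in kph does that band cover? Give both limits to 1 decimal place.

12.2 to 19.4 km/h

3.4–5.4 m/s × 3.6 = 12.2–19.4 km/h.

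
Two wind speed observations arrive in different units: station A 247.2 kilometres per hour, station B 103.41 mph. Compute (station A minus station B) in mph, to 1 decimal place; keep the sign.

50.2 mph

station A: 247.2 km/h = 153.603 mph.
Difference: 153.603 − 103.410 = 50.2 mph.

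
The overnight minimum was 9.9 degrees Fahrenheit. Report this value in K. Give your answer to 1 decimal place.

260.9 K

First to °C: -12.28 °C.
Then to K: 260.9 K.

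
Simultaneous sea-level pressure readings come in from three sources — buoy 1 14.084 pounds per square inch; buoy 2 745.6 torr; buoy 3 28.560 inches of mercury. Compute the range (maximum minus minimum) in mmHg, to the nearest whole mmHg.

buoy 1: 14.084 psi = 728.35 mmHg.
buoy 3: 28.560 inHg = 725.42 mmHg.
Spread: 745.60 − 725.42 = 20 mmHg.

20 mmHg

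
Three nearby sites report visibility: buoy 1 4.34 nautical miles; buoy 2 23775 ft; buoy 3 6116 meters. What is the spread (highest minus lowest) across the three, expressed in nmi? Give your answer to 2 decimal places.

1.04 nmi

buoy 2: 23775 ft = 3.9129 nmi.
buoy 3: 6116 m = 3.3024 nmi.
Spread: 4.3400 − 3.3024 = 1.04 nmi.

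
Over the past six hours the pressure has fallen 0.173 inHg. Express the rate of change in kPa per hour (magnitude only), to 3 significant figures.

0.0976 kPa per hour

0.173 inHg / 6 h × 3.38639 kPa/inHg = 0.0976 kPa/h.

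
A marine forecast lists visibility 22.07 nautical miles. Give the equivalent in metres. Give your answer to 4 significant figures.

1 nmi = 1852 m, so 22.07 × 1852 = 40870 m.

40870 m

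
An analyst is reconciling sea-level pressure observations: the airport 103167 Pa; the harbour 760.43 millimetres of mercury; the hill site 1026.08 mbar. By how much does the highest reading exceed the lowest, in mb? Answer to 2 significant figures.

the airport: 103167 Pa = 1031.67 mb.
the harbour: 760.43 mmHg = 1013.82 mb.
Spread: 1031.67 − 1013.82 = 18 mb.

18 mb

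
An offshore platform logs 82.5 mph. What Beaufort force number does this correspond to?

Beaufort force 12

82.5 mph = 36.9 m/s, which is Beaufort 12 (hurricane force, ≥32.7 m/s).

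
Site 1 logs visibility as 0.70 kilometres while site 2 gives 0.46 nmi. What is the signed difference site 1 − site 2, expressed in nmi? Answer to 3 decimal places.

site 1: 0.70 km = 0.37797 nmi.
Difference: 0.37797 − 0.46000 = -0.082 nmi.

-0.082 nmi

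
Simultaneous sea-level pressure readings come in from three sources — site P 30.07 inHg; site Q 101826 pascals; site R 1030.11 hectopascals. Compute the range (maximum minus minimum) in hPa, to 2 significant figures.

12 hPa

site P: 30.07 inHg = 1018.29 hPa.
site Q: 101826 Pa = 1018.26 hPa.
Spread: 1030.11 − 1018.26 = 12 hPa.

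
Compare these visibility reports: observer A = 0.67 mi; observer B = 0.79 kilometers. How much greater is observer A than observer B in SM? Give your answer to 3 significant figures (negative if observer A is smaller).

observer B: 0.79 km = 0.49088 SM.
Difference: 0.67000 − 0.49088 = 0.179 SM.

0.179 SM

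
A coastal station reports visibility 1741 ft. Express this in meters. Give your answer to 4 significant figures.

530.7 m

1 ft = 0.3048 m, so 1741 × 0.3048 = 530.7 m.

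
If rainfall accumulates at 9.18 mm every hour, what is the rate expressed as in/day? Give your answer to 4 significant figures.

9.18 mm/hour × 0.0393701 in/mm × 24 hour/day = 8.674 in/day.

8.674 in/day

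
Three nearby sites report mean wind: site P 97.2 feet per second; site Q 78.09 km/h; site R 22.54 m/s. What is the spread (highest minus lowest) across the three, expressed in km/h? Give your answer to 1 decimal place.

site P: 97.2 ft/s = 106.656 km/h.
site R: 22.54 m/s = 81.144 km/h.
Spread: 106.656 − 78.090 = 28.6 km/h.

28.6 km/h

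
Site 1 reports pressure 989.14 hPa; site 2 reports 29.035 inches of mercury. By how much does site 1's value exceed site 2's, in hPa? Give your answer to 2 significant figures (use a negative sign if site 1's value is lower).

site 2: 29.035 inHg = 983.238 hPa.
Difference: 989.140 − 983.238 = 5.9 hPa.

5.9 hPa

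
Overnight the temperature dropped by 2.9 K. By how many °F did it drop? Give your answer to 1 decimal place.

Converting a difference, only the 9/5 scale factor applies: Δ°F = 2.9 × 1.8 = 5.2 °F.

5.2 °F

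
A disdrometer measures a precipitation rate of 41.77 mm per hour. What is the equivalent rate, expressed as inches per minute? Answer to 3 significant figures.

0.0274 in/minute

41.77 mm/hour × 0.0393701 in/mm × 0.0166667 hour/minute = 0.0274 in/minute.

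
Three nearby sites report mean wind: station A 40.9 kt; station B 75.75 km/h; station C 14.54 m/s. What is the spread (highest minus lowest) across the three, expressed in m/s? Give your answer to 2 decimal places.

6.50 m/s

station A: 40.9 kt = 21.0408 m/s.
station B: 75.75 km/h = 21.0417 m/s.
Spread: 21.0417 − 14.5400 = 6.50 m/s.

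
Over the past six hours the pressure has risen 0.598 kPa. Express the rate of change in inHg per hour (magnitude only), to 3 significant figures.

0.598 kPa / 6 h × 0.2953 inHg/kPa = 0.0294 inHg/h.

0.0294 inHg per hour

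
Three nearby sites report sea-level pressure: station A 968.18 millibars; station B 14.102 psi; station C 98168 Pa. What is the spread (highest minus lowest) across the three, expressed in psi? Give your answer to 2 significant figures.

station A: 968.18 mb = 14.0423 psi.
station C: 98168 Pa = 14.2381 psi.
Spread: 14.2381 − 14.0423 = 0.20 psi.

0.20 psi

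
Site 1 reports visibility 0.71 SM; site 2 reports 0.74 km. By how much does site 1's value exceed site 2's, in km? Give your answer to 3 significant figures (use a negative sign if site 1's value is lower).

0.403 km

site 1: 0.71 SM = 1.14263 km.
Difference: 1.14263 − 0.74000 = 0.403 km.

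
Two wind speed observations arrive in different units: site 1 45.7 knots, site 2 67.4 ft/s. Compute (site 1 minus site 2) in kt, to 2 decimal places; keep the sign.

site 2: 67.4 ft/s = 39.9334 kt.
Difference: 45.7000 − 39.9334 = 5.77 kt.

5.77 kt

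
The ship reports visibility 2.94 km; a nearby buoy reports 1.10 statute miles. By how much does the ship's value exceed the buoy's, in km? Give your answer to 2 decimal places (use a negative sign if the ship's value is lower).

the buoy: 1.10 SM = 1.7703 km.
Difference: 2.9400 − 1.7703 = 1.17 km.

1.17 km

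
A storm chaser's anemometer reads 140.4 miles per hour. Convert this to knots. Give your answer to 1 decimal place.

1 mph = 0.868976 kt, so 140.4 × 0.868976 = 122.0 kt.

122.0 kt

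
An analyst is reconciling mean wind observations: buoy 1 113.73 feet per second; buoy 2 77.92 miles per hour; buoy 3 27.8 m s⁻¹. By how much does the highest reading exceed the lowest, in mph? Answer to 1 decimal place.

15.7 mph

buoy 1: 113.73 ft/s = 77.543 mph.
buoy 3: 27.8 m/s = 62.187 mph.
Spread: 77.920 − 62.187 = 15.7 mph.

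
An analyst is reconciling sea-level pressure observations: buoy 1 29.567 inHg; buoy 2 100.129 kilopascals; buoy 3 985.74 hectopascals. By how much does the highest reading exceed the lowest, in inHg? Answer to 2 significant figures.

0.46 inHg

buoy 2: 100.129 kPa = 29.5681 inHg.
buoy 3: 985.74 hPa = 29.1089 inHg.
Spread: 29.5681 − 29.1089 = 0.46 inHg.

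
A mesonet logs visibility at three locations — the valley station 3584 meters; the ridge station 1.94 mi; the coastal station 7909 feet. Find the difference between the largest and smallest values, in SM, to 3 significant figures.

0.729 SM

the valley station: 3584 m = 2.22699 SM.
the coastal station: 7909 ft = 1.49792 SM.
Spread: 2.22699 − 1.49792 = 0.729 SM.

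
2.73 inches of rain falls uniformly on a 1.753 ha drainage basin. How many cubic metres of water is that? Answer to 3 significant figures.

Depth: 2.73 in × 25.4 = 69.342 mm.
Area: 1.753 ha = 17530 m².
1 mm over 1 m² is 1 L, so volume = 69.342 × 17530 = 1215565.3 L = 1220 m³.

1220 cubic metres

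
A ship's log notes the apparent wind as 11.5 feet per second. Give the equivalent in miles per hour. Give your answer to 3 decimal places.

1 ft/s = 0.681818 mph, so 11.5 × 0.681818 = 7.841 mph.

7.841 mph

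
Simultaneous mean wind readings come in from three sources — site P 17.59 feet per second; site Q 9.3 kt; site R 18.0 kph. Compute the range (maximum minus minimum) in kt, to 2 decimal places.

site P: 17.59 ft/s = 10.4218 kt.
site R: 18.0 km/h = 9.7192 kt.
Spread: 10.4218 − 9.3000 = 1.12 kt.

1.12 kt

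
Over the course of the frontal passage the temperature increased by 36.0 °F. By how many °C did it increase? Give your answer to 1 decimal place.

Converting a difference, only the 9/5 scale factor applies: Δ°C = 36.0 × 0.5556 = 20.0 °C.

20.0 °C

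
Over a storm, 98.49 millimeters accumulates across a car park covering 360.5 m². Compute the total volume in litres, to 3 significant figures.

35500 litres

1 mm over 1 m² is 1 L, so volume = 98.49 × 360.5 = 35505.645 L ≈ 35500 L.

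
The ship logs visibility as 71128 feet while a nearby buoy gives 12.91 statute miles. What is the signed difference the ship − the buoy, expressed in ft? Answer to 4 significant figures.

2963 ft

the buoy: 12.91 SM = 68164.80 ft.
Difference: 71128.00 − 68164.80 = 2963 ft.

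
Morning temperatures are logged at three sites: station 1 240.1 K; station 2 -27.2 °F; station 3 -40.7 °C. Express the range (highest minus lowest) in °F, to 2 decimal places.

14.06 °F

station 1: 240.1 K = -33.050 °C.
station 2: -27.2 °F = -32.889 °C.
Spread: (-32.889) − (-40.700) = 7.811 °C = 14.06 °F.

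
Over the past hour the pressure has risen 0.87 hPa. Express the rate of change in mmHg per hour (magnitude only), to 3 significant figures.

0.653 mmHg per hour

0.87 hPa / 1 h × 0.750062 mmHg/hPa = 0.653 mmHg/h.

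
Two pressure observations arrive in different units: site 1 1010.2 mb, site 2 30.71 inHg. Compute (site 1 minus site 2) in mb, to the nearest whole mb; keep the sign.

-30 mb

site 2: 30.71 inHg = 1039.96 mb.
Difference: 1010.20 − 1039.96 = -30 mb.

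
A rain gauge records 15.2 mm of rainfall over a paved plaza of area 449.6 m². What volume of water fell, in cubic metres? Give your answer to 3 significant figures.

1 mm over 1 m² is 1 L, so volume = 15.2 × 449.6 = 6833.92 L = 6.83 m³.

6.83 cubic metres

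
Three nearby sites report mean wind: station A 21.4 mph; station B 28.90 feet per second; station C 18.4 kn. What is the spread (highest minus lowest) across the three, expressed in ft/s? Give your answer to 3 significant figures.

station A: 21.4 mph = 31.3867 ft/s.
station C: 18.4 kt = 31.0557 ft/s.
Spread: 31.3867 − 28.9000 = 2.49 ft/s.

2.49 ft/s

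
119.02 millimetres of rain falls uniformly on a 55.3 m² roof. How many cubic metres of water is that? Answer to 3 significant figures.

6.58 cubic metres

1 mm over 1 m² is 1 L, so volume = 119.02 × 55.3 = 6581.806 L = 6.58 m³.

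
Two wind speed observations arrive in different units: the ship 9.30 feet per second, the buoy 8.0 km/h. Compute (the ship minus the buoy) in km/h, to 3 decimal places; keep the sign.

2.205 km/h

the ship: 9.30 ft/s = 10.20470 km/h.
Difference: 10.20470 − 8.00000 = 2.205 km/h.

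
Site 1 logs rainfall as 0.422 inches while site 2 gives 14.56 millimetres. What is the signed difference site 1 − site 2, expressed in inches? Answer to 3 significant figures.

-0.151 in

site 2: 14.56 mm = 0.57323 in.
Difference: 0.42200 − 0.57323 = -0.151 in.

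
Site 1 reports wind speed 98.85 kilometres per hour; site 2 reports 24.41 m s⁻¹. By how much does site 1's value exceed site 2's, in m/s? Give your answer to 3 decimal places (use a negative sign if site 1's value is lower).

site 1: 98.85 km/h = 27.45833 m/s.
Difference: 27.45833 − 24.41000 = 3.048 m/s.

3.048 m/s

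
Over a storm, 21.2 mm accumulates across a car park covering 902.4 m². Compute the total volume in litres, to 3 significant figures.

1 mm over 1 m² is 1 L, so volume = 21.2 × 902.4 = 19130.88 L ≈ 19100 L.

19100 litres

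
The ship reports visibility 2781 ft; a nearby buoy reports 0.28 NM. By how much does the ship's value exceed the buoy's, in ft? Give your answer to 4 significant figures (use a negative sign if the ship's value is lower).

the buoy: 0.28 nmi = 1701.31 ft.
Difference: 2781.00 − 1701.31 = 1080 ft.

1080 ft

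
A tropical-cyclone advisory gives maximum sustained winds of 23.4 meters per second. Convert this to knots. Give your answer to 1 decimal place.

1 m/s = 1.94384 kt, so 23.4 × 1.94384 = 45.5 kt.

45.5 kt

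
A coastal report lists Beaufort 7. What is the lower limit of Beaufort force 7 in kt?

28 kt

Beaufort 7 (near gale) spans 28–33 knots.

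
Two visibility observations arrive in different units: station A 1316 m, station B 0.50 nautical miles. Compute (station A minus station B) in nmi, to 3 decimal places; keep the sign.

station A: 1316 m = 0.71058 nmi.
Difference: 0.71058 − 0.50000 = 0.211 nmi.

0.211 nmi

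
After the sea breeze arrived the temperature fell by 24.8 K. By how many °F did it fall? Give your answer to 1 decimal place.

Converting a difference, only the 9/5 scale factor applies: Δ°F = 24.8 × 1.8 = 44.6 °F.

44.6 °F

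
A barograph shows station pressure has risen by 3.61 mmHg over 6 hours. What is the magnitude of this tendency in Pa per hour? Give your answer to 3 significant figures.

80.2 Pa per hour

3.61 mmHg / 6 h × 133.322 Pa/mmHg = 80.2 Pa/h.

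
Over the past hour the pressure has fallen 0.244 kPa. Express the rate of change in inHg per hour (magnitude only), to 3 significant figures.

0.0721 inHg per hour

0.244 kPa / 1 h × 0.2953 inHg/kPa = 0.0721 inHg/h.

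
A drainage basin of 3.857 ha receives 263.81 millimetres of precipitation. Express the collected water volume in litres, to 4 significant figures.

Area: 3.857 ha = 38570 m².
1 mm over 1 m² is 1 L, so volume = 263.81 × 38570 = 10175152 L ≈ 10180000 L.

10180000 litres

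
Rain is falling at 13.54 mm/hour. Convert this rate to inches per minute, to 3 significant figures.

13.54 mm/hour × 0.0393701 in/mm × 0.0166667 hour/minute = 0.00888 in/minute.

0.00888 in/minute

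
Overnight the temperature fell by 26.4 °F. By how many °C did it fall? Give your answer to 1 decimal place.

14.7 °C

For a temperature change the 32° offset cancels: Δ°C = 26.4 × 0.5556 = 14.7 °C.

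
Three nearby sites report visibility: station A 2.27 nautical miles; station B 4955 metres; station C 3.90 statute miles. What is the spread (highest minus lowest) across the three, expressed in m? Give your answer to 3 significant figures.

station A: 2.27 nmi = 4204.04 m.
station C: 3.90 SM = 6276.44 m.
Spread: 6276.44 − 4204.04 = 2070 m.

2070 m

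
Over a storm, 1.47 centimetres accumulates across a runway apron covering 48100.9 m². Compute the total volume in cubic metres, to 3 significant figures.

Depth: 1.47 cm × 10 = 14.7 mm.
1 mm over 1 m² is 1 L, so volume = 14.7 × 48100.9 = 707083.23 L = 707 m³.

707 cubic metres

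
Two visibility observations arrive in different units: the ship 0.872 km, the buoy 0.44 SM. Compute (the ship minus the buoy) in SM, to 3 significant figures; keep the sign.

the ship: 0.872 km = 0.54184 SM.
Difference: 0.54184 − 0.44000 = 0.102 SM.

0.102 SM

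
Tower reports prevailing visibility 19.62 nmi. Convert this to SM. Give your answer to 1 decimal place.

1 nmi = 1.15078 SM, so 19.62 × 1.15078 = 22.6 SM.

22.6 SM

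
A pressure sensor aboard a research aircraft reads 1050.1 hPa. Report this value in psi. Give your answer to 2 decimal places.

1 hPa = 0.0145038 psi, so 1050.1 × 0.0145038 = 15.23 psi.

15.23 psi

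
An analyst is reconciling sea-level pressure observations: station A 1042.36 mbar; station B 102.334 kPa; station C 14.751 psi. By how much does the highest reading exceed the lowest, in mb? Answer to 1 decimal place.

25.3 mb

station B: 102.334 kPa = 1023.340 mb.
station C: 14.751 psi = 1017.046 mb.
Spread: 1042.360 − 1017.046 = 25.3 mb.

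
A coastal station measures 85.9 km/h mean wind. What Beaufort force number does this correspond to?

85.9 km/h = 23.9 m/s, which is Beaufort 9 (strong gale, 20.8–24.4 m/s).

Beaufort force 9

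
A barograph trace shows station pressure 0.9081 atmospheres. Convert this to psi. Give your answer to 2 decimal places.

1 atm = 14.6959 psi, so 0.9081 × 14.6959 = 13.35 psi.

13.35 psi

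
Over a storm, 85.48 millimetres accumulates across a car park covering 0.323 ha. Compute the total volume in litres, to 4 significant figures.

276100 litres

Area: 0.323 ha = 3230 m².
1 mm over 1 m² is 1 L, so volume = 85.48 × 3230 = 276100.4 L ≈ 276100 L.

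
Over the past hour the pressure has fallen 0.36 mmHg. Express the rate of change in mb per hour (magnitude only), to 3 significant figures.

0.480 mb per hour

0.36 mmHg / 1 h × 1.33322 mb/mmHg = 0.480 mb/h.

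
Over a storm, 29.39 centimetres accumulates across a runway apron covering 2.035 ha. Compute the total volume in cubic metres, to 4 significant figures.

5981 cubic metres

Depth: 29.39 cm × 10 = 293.9 mm.
Area: 2.035 ha = 20350 m².
1 mm over 1 m² is 1 L, so volume = 293.9 × 20350 = 5980865 L = 5981 m³.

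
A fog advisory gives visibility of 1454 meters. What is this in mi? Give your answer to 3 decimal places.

1 m = 0.000621371 SM, so 1454 × 0.000621371 = 0.903 SM.

0.903 SM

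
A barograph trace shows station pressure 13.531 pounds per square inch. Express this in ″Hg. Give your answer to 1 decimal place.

27.5 inHg

1 psi = 2.03602 inHg, so 13.531 × 2.03602 = 27.5 inHg.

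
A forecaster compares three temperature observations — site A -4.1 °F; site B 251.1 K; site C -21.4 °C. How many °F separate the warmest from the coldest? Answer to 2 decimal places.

3.59 °F

site A: -4.1 °F = -20.056 °C.
site B: 251.1 K = -22.050 °C.
Spread: (-20.056) − (-22.050) = 1.994 °C = 3.59 °F.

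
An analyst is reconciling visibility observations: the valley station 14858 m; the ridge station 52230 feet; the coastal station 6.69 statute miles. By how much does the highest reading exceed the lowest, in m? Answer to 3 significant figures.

5150 m

the ridge station: 52230 ft = 15919.70 m.
the coastal station: 6.69 SM = 10766.51 m.
Spread: 15919.70 − 10766.51 = 5150 m.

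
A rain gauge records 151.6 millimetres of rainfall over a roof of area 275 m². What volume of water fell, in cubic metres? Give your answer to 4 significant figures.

41.69 cubic metres

1 mm over 1 m² is 1 L, so volume = 151.6 × 275 = 41690 L = 41.69 m³.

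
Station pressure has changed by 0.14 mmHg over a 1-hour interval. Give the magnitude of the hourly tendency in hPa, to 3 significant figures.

0.14 mmHg / 1 h × 1.33322 hPa/mmHg = 0.187 hPa/h.

0.187 hPa per hour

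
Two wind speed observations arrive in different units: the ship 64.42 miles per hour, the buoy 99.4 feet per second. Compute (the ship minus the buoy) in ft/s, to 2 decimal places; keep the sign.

the ship: 64.42 mph = 94.4827 ft/s.
Difference: 94.4827 − 99.4000 = -4.92 ft/s.

-4.92 ft/s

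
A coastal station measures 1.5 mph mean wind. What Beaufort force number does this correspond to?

1.5 mph = 0.7 m/s, which is Beaufort 1 (light air, 0.3–1.5 m/s).

Beaufort force 1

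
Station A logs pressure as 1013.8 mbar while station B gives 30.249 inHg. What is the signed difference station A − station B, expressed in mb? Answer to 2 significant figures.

station B: 30.249 inHg = 1024.35 mb.
Difference: 1013.80 − 1024.35 = -11 mb.

-11 mb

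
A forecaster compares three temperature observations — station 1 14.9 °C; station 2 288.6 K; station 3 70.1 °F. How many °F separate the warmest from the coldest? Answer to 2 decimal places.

station 2: 288.6 K = 15.450 °C.
station 3: 70.1 °F = 21.167 °C.
Spread: 21.167 − 14.900 = 6.267 °C = 11.28 °F.

11.28 °F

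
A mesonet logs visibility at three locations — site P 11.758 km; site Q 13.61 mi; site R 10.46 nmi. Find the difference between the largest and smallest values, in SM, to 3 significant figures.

6.30 SM

site P: 11.758 km = 7.3061 SM.
site R: 10.46 nmi = 12.0372 SM.
Spread: 13.6100 − 7.3061 = 6.30 SM.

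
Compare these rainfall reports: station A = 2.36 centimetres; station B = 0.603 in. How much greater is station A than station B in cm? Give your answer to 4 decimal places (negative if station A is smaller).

0.8284 cm

station B: 0.603 in = 1.531620 cm.
Difference: 2.360000 − 1.531620 = 0.8284 cm.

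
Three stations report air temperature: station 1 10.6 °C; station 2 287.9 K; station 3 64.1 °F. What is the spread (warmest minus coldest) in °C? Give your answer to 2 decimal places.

7.23 °C

station 2: 287.9 K = 14.750 °C.
station 3: 64.1 °F = 17.833 °C.
Spread: 17.833 − 10.600 = 7.233 °C.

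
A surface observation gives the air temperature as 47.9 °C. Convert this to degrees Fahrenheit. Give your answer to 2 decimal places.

°F = °C × 9/5 + 32 = 47.9 × 1.8 + 32 = 118.22 °F.

118.22 °F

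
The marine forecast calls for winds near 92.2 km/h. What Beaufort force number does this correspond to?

Beaufort force 10

92.2 km/h = 25.6 m/s, which is Beaufort 10 (storm, 24.5–28.4 m/s).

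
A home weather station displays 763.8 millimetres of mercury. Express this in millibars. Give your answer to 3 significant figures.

1 mmHg = 1.33322 mb, so 763.8 × 1.33322 = 1020 mb.

1020 mb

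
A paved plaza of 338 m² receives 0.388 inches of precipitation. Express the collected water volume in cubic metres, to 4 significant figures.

Depth: 0.388 in × 25.4 = 9.8552 mm.
1 mm over 1 m² is 1 L, so volume = 9.8552 × 338 = 3331.0576 L = 3.331 m³.

3.331 cubic metres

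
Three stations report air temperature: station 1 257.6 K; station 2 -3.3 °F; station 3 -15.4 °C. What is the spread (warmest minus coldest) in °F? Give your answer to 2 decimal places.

7.58 °F

station 1: 257.6 K = -15.550 °C.
station 2: -3.3 °F = -19.611 °C.
Spread: (-15.400) − (-19.611) = 4.211 °C = 7.58 °F.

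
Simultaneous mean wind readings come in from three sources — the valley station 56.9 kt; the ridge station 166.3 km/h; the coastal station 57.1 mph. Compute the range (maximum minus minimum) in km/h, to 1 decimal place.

74.4 km/h

the valley station: 56.9 kt = 105.379 km/h.
the coastal station: 57.1 mph = 91.894 km/h.
Spread: 166.300 − 91.894 = 74.4 km/h.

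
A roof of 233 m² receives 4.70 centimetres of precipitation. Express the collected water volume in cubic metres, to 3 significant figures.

11.0 cubic metres

Depth: 4.70 cm × 10 = 47 mm.
1 mm over 1 m² is 1 L, so volume = 47 × 233 = 10951 L = 11.0 m³.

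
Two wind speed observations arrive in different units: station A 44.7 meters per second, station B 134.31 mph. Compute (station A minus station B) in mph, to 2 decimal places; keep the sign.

station A: 44.7 m/s = 99.9911 mph.
Difference: 99.9911 − 134.3100 = -34.32 mph.

-34.32 mph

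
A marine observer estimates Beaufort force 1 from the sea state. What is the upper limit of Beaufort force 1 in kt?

3 kt

Beaufort 1 (light air) spans 1–3 knots.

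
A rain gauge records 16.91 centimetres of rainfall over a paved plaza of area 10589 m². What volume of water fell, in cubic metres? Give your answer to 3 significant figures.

Depth: 16.91 cm × 10 = 169.1 mm.
1 mm over 1 m² is 1 L, so volume = 169.1 × 10589 = 1790599.9 L = 1790 m³.

1790 cubic metres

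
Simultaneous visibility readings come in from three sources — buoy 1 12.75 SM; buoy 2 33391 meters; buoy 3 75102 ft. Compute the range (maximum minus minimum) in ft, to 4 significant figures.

42230 ft

buoy 1: 12.75 SM = 67320.00 ft.
buoy 2: 33391 m = 109550.52 ft.
Spread: 109550.52 − 67320.00 = 42230 ft.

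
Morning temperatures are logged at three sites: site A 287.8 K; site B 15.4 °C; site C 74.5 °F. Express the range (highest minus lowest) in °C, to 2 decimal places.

site A: 287.8 K = 14.650 °C.
site C: 74.5 °F = 23.611 °C.
Spread: 23.611 − 14.650 = 8.961 °C.

8.96 °C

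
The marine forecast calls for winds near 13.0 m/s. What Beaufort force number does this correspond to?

Beaufort force 6

13.0 m/s lies in the Beaufort 6 band (strong breeze, 10.8–13.8 m/s).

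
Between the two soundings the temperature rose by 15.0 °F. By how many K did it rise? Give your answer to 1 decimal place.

For a temperature change the 32° offset cancels: ΔK = 15.0 × 0.5556 = 8.3 K.

8.3 K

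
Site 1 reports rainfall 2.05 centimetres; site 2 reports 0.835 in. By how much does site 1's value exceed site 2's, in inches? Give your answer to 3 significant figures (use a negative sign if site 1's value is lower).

-0.0279 in

site 1: 2.05 cm = 0.807087 in.
Difference: 0.807087 − 0.835000 = -0.0279 in.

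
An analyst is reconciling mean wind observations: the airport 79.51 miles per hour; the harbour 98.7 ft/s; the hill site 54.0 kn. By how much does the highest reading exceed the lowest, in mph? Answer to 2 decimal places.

the harbour: 98.7 ft/s = 67.2955 mph.
the hill site: 54.0 kt = 62.1421 mph.
Spread: 79.5100 − 62.1421 = 17.37 mph.

17.37 mph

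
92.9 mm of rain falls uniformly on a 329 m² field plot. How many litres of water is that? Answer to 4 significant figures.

1 mm over 1 m² is 1 L, so volume = 92.9 × 329 = 30564.1 L ≈ 30560 L.

30560 litres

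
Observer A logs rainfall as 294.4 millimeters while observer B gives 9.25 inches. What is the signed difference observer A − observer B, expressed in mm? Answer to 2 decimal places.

59.45 mm

observer B: 9.25 in = 234.9500 mm.
Difference: 294.4000 − 234.9500 = 59.45 mm.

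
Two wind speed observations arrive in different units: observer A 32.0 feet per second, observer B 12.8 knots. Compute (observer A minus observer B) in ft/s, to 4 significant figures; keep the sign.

10.40 ft/s

observer B: 12.8 kt = 21.6040 ft/s.
Difference: 32.0000 − 21.6040 = 10.40 ft/s.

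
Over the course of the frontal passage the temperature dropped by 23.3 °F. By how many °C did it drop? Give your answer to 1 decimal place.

A change of 1 °C equals a change of 1.8 °F: Δ°C = 23.3 × 0.5556 = 12.9 °C.

12.9 °C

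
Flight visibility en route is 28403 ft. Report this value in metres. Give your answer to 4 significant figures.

1 ft = 0.3048 m, so 28403 × 0.3048 = 8657 m.

8657 m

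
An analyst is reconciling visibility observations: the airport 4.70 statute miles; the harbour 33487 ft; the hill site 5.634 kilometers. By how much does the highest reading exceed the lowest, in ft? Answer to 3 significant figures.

the airport: 4.70 SM = 24816.00 ft.
the hill site: 5.634 km = 18484.25 ft.
Spread: 33487.00 − 18484.25 = 15000 ft.

15000 ft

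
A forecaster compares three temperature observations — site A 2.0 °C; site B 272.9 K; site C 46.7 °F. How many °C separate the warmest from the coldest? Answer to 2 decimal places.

8.42 °C

site B: 272.9 K = -0.250 °C.
site C: 46.7 °F = 8.167 °C.
Spread: 8.167 − (-0.250) = 8.417 °C.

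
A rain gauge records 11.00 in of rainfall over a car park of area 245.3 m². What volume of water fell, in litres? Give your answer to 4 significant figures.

68540 litres

Depth: 11.00 in × 25.4 = 279.4 mm.
1 mm over 1 m² is 1 L, so volume = 279.4 × 245.3 = 68536.82 L ≈ 68540 L.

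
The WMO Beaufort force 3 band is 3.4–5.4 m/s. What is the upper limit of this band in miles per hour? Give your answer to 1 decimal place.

12.1 mph

3.4–5.4 m/s × 2.237 = 7.6–12.1 mph.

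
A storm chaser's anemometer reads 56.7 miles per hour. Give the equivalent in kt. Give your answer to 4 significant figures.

1 mph = 0.868976 kt, so 56.7 × 0.868976 = 49.27 kt.

49.27 kt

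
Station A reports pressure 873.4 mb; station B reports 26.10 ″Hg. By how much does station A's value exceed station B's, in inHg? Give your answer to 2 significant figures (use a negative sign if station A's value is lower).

-0.31 inHg

station A: 873.4 mb = 25.7915 inHg.
Difference: 25.7915 − 26.1000 = -0.31 inHg.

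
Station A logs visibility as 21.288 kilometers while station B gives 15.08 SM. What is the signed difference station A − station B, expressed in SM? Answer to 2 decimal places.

station A: 21.288 km = 13.2277 SM.
Difference: 13.2277 − 15.0800 = -1.85 SM.

-1.85 SM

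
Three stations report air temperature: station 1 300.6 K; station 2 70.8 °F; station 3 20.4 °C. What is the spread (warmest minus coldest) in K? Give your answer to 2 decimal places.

7.05 K

station 1: 300.6 K = 27.450 °C.
station 2: 70.8 °F = 21.556 °C.
Spread: 27.450 − 20.400 = 7.050 °C.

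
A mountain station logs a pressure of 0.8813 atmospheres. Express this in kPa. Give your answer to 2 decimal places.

89.30 kPa

1 atm = 101.325 kPa, so 0.8813 × 101.325 = 89.30 kPa.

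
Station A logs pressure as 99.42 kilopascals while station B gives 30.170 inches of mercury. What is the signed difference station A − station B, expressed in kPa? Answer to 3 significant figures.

station B: 30.170 inHg = 102.1674 kPa.
Difference: 99.4200 − 102.1674 = -2.75 kPa.

-2.75 kPa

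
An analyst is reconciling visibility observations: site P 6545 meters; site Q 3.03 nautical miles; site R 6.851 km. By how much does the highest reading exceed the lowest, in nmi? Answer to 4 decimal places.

site P: 6545 m = 3.534017 nmi.
site R: 6.851 km = 3.699244 nmi.
Spread: 3.699244 − 3.030000 = 0.6692 nmi.

0.6692 nmi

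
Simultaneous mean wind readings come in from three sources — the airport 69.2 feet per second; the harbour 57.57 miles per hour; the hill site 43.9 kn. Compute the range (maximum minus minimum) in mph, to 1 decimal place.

10.4 mph

the airport: 69.2 ft/s = 47.182 mph.
the hill site: 43.9 kt = 50.519 mph.
Spread: 57.570 − 47.182 = 10.4 mph.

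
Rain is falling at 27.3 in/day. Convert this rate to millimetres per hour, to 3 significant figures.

28.9 mm/hour

27.3 in/day × 25.4 mm/in × 0.0416667 day/hour = 28.9 mm/hour.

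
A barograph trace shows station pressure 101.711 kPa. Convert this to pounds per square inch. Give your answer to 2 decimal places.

1 kPa = 0.145038 psi, so 101.711 × 0.145038 = 14.75 psi.

14.75 psi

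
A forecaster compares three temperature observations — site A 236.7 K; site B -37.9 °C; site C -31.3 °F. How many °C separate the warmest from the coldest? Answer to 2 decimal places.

site A: 236.7 K = -36.450 °C.
site C: -31.3 °F = -35.167 °C.
Spread: (-35.167) − (-37.900) = 2.733 °C.

2.73 °C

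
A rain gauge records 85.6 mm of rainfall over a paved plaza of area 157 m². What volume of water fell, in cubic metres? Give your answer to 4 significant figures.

1 mm over 1 m² is 1 L, so volume = 85.6 × 157 = 13439.2 L = 13.44 m³.

13.44 cubic metres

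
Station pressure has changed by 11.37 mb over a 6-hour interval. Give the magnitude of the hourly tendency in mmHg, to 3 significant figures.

1.42 mmHg per hour

11.37 mb / 6 h × 0.750062 mmHg/mb = 1.42 mmHg/h.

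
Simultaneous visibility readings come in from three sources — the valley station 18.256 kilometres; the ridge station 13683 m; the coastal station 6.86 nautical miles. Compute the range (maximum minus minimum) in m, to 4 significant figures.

5551 m

the valley station: 18.256 km = 18256.00 m.
the coastal station: 6.86 nmi = 12704.72 m.
Spread: 18256.00 − 12704.72 = 5551 m.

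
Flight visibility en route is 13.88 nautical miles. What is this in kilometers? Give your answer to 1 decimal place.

1 nmi = 1.852 km, so 13.88 × 1.852 = 25.7 km.

25.7 km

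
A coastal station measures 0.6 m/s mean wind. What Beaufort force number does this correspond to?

Beaufort force 1

0.6 m/s lies in the Beaufort 1 band (light air, 0.3–1.5 m/s).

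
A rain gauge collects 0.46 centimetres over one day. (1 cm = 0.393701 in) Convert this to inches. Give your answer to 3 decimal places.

0.181 in

1 cm = 0.393701 in, so 0.46 × 0.393701 = 0.181 in.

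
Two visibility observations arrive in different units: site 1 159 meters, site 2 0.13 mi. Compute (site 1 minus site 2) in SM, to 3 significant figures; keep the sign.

-0.0312 SM

site 1: 159 m = 0.098798 SM.
Difference: 0.098798 − 0.130000 = -0.0312 SM.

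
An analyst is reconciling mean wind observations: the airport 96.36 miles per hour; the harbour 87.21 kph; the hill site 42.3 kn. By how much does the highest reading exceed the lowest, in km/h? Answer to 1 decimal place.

76.7 km/h

the airport: 96.36 mph = 155.076 km/h.
the hill site: 42.3 kt = 78.340 km/h.
Spread: 155.076 − 78.340 = 76.7 km/h.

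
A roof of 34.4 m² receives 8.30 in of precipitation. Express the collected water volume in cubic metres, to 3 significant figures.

7.25 cubic metres

Depth: 8.30 in × 25.4 = 210.82 mm.
1 mm over 1 m² is 1 L, so volume = 210.82 × 34.4 = 7252.208 L = 7.25 m³.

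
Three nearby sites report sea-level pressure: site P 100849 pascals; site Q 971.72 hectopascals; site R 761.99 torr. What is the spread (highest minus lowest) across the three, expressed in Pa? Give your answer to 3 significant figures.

4420 Pa

site Q: 971.72 hPa = 97172.00 Pa.
site R: 761.99 mmHg = 101590.33 Pa.
Spread: 101590.33 − 97172.00 = 4420 Pa.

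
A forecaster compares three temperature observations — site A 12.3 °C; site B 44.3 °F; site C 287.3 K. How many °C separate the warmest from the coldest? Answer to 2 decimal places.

site B: 44.3 °F = 6.833 °C.
site C: 287.3 K = 14.150 °C.
Spread: 14.150 − 6.833 = 7.317 °C.

7.32 °C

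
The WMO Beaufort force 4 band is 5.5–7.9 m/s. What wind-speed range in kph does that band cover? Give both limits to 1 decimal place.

19.8 to 28.4 km/h

5.5–7.9 m/s × 3.6 = 19.8–28.4 km/h.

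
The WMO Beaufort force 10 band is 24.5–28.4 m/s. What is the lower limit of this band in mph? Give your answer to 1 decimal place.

24.5–28.4 m/s × 2.237 = 54.8–63.5 mph.

54.8 mph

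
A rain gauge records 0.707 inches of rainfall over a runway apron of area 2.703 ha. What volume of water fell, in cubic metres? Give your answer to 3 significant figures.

Depth: 0.707 in × 25.4 = 17.9578 mm.
Area: 2.703 ha = 27030 m².
1 mm over 1 m² is 1 L, so volume = 17.9578 × 27030 = 485399.33 L = 485 m³.

485 cubic metres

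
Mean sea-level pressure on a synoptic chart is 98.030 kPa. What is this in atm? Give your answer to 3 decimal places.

1 kPa = 0.00986923 atm, so 98.030 × 0.00986923 = 0.967 atm.

0.967 atm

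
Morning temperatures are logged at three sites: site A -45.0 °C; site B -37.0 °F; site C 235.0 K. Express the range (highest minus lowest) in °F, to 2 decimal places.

12.33 °F

site B: -37.0 °F = -38.333 °C.
site C: 235.0 K = -38.150 °C.
Spread: (-38.150) − (-45.000) = 6.850 °C = 12.33 °F.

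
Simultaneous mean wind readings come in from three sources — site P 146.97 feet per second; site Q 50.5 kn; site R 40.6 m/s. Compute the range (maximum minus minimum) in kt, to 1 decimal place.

36.6 kt

site P: 146.97 ft/s = 87.077 kt.
site R: 40.6 m/s = 78.920 kt.
Spread: 87.077 − 50.500 = 36.6 kt.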